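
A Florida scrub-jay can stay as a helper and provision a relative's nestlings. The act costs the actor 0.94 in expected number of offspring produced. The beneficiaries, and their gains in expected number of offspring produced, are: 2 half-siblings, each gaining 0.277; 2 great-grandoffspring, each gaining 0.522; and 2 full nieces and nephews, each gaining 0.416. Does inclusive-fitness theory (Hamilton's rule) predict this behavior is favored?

Hamilton's rule: the trait is favored when the sum of r·B over every recipient exceeds the actor's cost C.
r to a half-sibling = 1/4 (half-sibs share one parent — one path of length 2: r = (1/2)^2 = 1/4).
r to a great-grandoffspring = 1/8 (three parent–offspring links: r = (1/2)^3 = 1/8).
r to a full niece or nephew = 1/4 (full aunt/uncle↔niece/nephew: two paths of length 3 through the shared grandparent pair: r = 2·(1/2)^3 = 1/4).
Summing one r·B term per recipient: 2·0.25·0.277 + 2·0.125·0.522 + 2·0.25·0.416 = 0.477.
0.477 < 0.94: the indirect benefit is less than the cost.

No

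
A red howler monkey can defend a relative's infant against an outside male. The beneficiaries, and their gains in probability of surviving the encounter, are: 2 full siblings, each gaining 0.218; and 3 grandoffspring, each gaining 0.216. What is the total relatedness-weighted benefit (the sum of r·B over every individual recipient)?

r to a full sibling = 0.5 (full sibs share both parents — two paths of length 2: r = 2·(1/2)^2 = 1/2).
r to a grandoffspring = 1/4 (two parent–offspring links: r = (1/2)^2 = 1/4).
Summing one r·B term per recipient: 2·0.5·0.218 + 3·0.25·0.216 = 0.38.

0.38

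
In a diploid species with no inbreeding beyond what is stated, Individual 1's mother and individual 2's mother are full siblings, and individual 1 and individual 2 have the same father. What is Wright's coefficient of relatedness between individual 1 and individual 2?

0.375

Independent pedigree routes through distinct common ancestors add.
Individual 1 and individual 2 are related in two ways: first cousins through their mothers (r = 1/8) and half-sibs through their shared father (r = 1/4).
r = 1/8 + 1/4 = 3/8 = 0.375.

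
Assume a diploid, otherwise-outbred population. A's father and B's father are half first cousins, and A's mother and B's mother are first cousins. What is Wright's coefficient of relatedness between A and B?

Independent pedigree routes through distinct common ancestors add.
A and B are related in two ways: half second cousins through their fathers (r = 1/64) and second cousins through their mothers (r = 1/32).
r = 1/64 + 1/32 = 0.046875.

0.046875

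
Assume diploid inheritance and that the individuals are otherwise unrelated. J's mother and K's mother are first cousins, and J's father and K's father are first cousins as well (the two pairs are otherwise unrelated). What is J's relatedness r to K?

0.0625

Wright's path rule: contributions from independent ancestry routes add.
J and K are related in two ways: second cousins through their mothers (r = 1/32) and second cousins through their fathers (r = 1/32).
r = 1/32 + 1/32 = 0.0625.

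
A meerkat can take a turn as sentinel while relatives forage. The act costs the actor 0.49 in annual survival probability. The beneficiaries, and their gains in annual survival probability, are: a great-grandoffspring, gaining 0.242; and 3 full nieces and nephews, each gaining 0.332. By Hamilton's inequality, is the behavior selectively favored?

No

Hamilton's rule: the trait is favored when the sum of r·B over every recipient exceeds the actor's cost C.
r to a great-grandoffspring = 1/8 (three parent–offspring links: r = (1/2)^3 = 1/8).
r to a full niece or nephew = 1/4 (full aunt/uncle↔niece/nephew: two paths of length 3 through the shared grandparent pair: r = 2·(1/2)^3 = 1/4).
Summing one r·B term per recipient: 1·0.125·0.242 + 3·0.25·0.332 = 0.27925.
0.27925 < 0.49: the indirect benefit is less than the cost.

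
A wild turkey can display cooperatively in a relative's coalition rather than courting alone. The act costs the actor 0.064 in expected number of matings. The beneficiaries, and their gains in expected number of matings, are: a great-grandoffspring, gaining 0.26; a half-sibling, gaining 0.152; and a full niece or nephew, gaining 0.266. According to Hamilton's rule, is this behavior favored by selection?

Hamilton's rule: the trait is favored when the sum of r·B over every recipient exceeds the actor's cost C.
r to a great-grandoffspring = 0.125 (three parent–offspring links: r = (1/2)^3 = 1/8).
r to a half-sibling = 1/4 (half-sibs share one parent — one path of length 2: r = (1/2)^2 = 1/4).
r to a full niece or nephew = 0.25 (full aunt/uncle↔niece/nephew: two paths of length 3 through the shared grandparent pair: r = 2·(1/2)^3 = 1/4).
Summing one r·B term per recipient: 1·0.125·0.26 + 1·0.25·0.152 + 1·0.25·0.266 = 0.137.
0.137 > 0.064: the indirect benefit exceeds the cost.

Yes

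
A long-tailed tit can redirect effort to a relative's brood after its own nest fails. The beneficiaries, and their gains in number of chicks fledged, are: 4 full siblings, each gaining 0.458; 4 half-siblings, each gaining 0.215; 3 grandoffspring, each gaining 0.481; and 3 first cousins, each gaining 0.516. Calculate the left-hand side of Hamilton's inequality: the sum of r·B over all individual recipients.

1.68525

r to a full sibling = 0.5 (full sibs share both parents — two paths of length 2: r = 2·(1/2)^2 = 1/2).
r to a half-sibling = 0.25 (half-sibs share one parent — one path of length 2: r = (1/2)^2 = 1/4).
r to a grandoffspring = 1/4 (two parent–offspring links: r = (1/2)^2 = 1/4).
r to a first cousin = 1/8 (first cousins share one grandparent pair — two paths of length 4: r = 2·(1/2)^4 = 1/8).
Summing one r·B term per recipient: 4·0.5·0.458 + 4·0.25·0.215 + 3·0.25·0.481 + 3·0.125·0.516 = 1.68525.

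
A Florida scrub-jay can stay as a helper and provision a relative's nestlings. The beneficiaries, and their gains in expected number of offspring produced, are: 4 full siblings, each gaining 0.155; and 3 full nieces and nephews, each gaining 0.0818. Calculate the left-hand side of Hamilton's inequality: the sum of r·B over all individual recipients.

r to a full sibling = 0.5 (full sibs share both parents — two paths of length 2: r = 2·(1/2)^2 = 1/2).
r to a full niece or nephew = 0.25 (full aunt/uncle↔niece/nephew: two paths of length 3 through the shared grandparent pair: r = 2·(1/2)^3 = 1/4).
Summing one r·B term per recipient: 4·0.5·0.155 + 3·0.25·0.0818 = 0.37135.

0.37135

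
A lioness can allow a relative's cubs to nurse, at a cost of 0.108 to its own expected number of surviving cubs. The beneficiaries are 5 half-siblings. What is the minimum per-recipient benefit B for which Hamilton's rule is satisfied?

r to a half-sibling = 0.25 (half-sibs share one parent — one path of length 2: r = (1/2)^2 = 1/4).
Hamilton's rule with n recipients of equal r: n·r·B > C, so B > C/(n·r) = 0.108/(5·0.25) = 0.0864.

0.0864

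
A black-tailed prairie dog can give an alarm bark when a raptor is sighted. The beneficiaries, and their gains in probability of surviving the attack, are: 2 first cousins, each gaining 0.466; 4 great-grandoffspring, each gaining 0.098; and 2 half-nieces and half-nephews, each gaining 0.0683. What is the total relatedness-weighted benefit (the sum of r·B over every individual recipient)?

r to a first cousin = 0.125 (first cousins share one grandparent pair — two paths of length 4: r = 2·(1/2)^4 = 1/8).
r to a great-grandoffspring = 0.125 (three parent–offspring links: r = (1/2)^3 = 1/8).
r to a half-niece or half-nephew = 0.125 (half-aunt/uncle↔niece/nephew: one path of length 3: r = (1/2)^3 = 1/8).
Summing one r·B term per recipient: 2·0.125·0.466 + 4·0.125·0.098 + 2·0.125·0.0683 = 0.182575.

0.182575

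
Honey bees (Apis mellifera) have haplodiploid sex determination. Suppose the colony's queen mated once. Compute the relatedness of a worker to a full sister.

0.75

Haplodiploid full sisters inherit their father's entire haploid genome identically (contributing 1/2) and on average half of their mother's contribution (1/2 · 1/2 = 1/4); r = 1/2 + 1/4 = 3/4.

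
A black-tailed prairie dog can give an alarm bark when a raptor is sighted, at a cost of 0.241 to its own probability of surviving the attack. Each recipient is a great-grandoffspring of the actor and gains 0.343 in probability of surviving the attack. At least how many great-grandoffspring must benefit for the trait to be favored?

r to a great-grandoffspring = 0.125 (three parent–offspring links: r = (1/2)^3 = 1/8).
Hamilton's rule: n·r·B > C  ⇒  n > C/(r·B) = 0.241/(0.125·0.343) = 5.621.
The smallest integer exceeding 5.621 is 6.

6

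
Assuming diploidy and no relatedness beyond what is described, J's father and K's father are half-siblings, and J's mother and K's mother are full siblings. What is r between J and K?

With two independent routes of shared ancestry, r is the sum of the two contributions.
J and K are related in two ways: half first cousins through their fathers (r = 1/16) and first cousins through their mothers (r = 1/8).
r = 1/16 + 1/8 = 0.1875.

0.1875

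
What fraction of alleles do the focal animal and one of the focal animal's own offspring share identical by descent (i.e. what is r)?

0.5

Each parent–offspring link contributes a factor of 1/2, and independent paths through distinct common ancestors add.
One parent–offspring link: r = (1/2)^1 = 1/2.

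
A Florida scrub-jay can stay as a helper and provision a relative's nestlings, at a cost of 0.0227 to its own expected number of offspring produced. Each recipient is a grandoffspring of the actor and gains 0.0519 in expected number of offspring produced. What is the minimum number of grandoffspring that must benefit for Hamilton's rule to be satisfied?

2

r to a grandoffspring = 1/4 (two parent–offspring links: r = (1/2)^2 = 1/4).
Hamilton's rule: n·r·B > C  ⇒  n > C/(r·B) = 0.0227/(0.25·0.0519) = 1.75.
The smallest integer exceeding 1.75 is 2.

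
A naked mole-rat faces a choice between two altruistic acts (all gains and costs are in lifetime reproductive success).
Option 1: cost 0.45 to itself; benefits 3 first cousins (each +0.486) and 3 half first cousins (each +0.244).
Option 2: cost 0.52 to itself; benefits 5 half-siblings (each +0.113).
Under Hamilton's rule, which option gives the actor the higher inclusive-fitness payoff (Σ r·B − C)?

Option 1: r to a first cousin = 0.125.
Option 1: r to a half first cousin = 0.0625.
Option 1: Σ r·B − C = (3·0.125·0.486 + 3·0.0625·0.244) − 0.45 = -0.222.
Option 2: r to a half-sibling = 0.25.
Option 2: Σ r·B − C = (5·0.25·0.113) − 0.52 = -0.37875.
Option 1 has the higher net inclusive-fitness payoff.

Option 1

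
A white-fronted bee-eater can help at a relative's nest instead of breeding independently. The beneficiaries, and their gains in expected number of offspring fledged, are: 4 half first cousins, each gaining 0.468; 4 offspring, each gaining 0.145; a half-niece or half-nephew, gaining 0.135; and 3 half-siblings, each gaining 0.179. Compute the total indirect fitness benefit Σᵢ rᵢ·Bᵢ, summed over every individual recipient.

0.558125

r to a half first cousin = 1/16 (half first cousins share one grandparent — one path of length 4: r = (1/2)^4 = 1/16).
r to an offspring = 1/2 (one parent–offspring link: r = (1/2)^1 = 1/2).
r to a half-niece or half-nephew = 0.125 (half-aunt/uncle↔niece/nephew: one path of length 3: r = (1/2)^3 = 1/8).
r to a half-sibling = 0.25 (half-sibs share one parent — one path of length 2: r = (1/2)^2 = 1/4).
Summing one r·B term per recipient: 4·0.0625·0.468 + 4·0.5·0.145 + 1·0.125·0.135 + 3·0.25·0.179 = 0.558125.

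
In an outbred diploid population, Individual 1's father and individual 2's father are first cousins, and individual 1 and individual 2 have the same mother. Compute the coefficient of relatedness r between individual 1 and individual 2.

With two independent routes of shared ancestry, r is the sum of the two contributions.
Individual 1 and individual 2 are related in two ways: second cousins through their fathers (r = 1/32) and half-sibs through their shared mother (r = 1/4).
r = 1/32 + 1/4 = 9/32 = 0.28125.

0.28125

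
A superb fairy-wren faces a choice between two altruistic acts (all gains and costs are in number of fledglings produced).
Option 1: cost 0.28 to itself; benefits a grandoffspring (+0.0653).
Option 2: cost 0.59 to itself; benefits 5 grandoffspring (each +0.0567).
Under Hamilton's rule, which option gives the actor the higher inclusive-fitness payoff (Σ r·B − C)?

Option 1: r to a grandoffspring = 0.25.
Option 1: Σ r·B − C = (1·0.25·0.0653) − 0.28 = -0.263675.
Option 2: r to a grandoffspring = 0.25.
Option 2: Σ r·B − C = (5·0.25·0.0567) − 0.59 = -0.519125.
Option 1 has the higher net inclusive-fitness payoff.

Option 1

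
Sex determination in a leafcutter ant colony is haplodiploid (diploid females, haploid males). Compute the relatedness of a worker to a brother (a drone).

Her haploid brother carries none of their father's genes and a random half of their mother's genome; that half matches the maternal half of her own genome with probability 1/2: r = 1/2 · 1/2 = 1/4.

0.25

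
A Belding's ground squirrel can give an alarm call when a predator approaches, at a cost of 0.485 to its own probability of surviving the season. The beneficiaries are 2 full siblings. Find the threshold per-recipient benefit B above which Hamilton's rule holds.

0.485

r to a full sibling = 1/2 (full sibs share both parents — two paths of length 2: r = 2·(1/2)^2 = 1/2).
Hamilton's rule with n recipients of equal r: n·r·B > C, so B > C/(n·r) = 0.485/(2·0.5) = 0.485.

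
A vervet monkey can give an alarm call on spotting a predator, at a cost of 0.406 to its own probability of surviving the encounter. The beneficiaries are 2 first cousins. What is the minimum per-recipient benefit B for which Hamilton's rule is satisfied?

1.624

r to a first cousin = 1/8 (first cousins share one grandparent pair — two paths of length 4: r = 2·(1/2)^4 = 1/8).
Hamilton's rule with n recipients of equal r: n·r·B > C, so B > C/(n·r) = 0.406/(2·0.125) = 1.624.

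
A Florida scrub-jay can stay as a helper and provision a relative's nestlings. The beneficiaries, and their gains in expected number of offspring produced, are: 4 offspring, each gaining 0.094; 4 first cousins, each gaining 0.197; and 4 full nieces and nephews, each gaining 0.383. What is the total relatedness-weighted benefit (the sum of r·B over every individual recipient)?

r to an offspring = 0.5 (one parent–offspring link: r = (1/2)^1 = 1/2).
r to a first cousin = 1/8 (first cousins share one grandparent pair — two paths of length 4: r = 2·(1/2)^4 = 1/8).
r to a full niece or nephew = 0.25 (full aunt/uncle↔niece/nephew: two paths of length 3 through the shared grandparent pair: r = 2·(1/2)^3 = 1/4).
Summing one r·B term per recipient: 4·0.5·0.094 + 4·0.125·0.197 + 4·0.25·0.383 = 0.6695.

0.6695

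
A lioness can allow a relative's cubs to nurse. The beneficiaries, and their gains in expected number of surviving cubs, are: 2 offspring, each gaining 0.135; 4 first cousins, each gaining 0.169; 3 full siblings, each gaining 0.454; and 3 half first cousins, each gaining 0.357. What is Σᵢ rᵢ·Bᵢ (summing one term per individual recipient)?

0.9674375

r to an offspring = 0.5 (one parent–offspring link: r = (1/2)^1 = 1/2).
r to a first cousin = 1/8 (first cousins share one grandparent pair — two paths of length 4: r = 2·(1/2)^4 = 1/8).
r to a full sibling = 0.5 (full sibs share both parents — two paths of length 2: r = 2·(1/2)^2 = 1/2).
r to a half first cousin = 1/16 (half first cousins share one grandparent — one path of length 4: r = (1/2)^4 = 1/16).
Summing one r·B term per recipient: 2·0.5·0.135 + 4·0.125·0.169 + 3·0.5·0.454 + 3·0.0625·0.357 = 0.9674375.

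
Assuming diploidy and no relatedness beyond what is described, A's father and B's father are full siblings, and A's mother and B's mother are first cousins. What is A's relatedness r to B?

Relatedness sums over independent paths through distinct common ancestors.
A and B are related in two ways: first cousins through their fathers (r = 1/8) and second cousins through their mothers (r = 1/32).
r = 1/8 + 1/32 = 5/32 = 0.15625.

0.15625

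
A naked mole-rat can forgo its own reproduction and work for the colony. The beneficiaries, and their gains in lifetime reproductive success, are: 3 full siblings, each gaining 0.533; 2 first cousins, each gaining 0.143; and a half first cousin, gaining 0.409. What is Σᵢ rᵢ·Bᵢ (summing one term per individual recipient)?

r to a full sibling = 0.5 (full sibs share both parents — two paths of length 2: r = 2·(1/2)^2 = 1/2).
r to a first cousin = 1/8 (first cousins share one grandparent pair — two paths of length 4: r = 2·(1/2)^4 = 1/8).
r to a half first cousin = 0.0625 (half first cousins share one grandparent — one path of length 4: r = (1/2)^4 = 1/16).
Summing one r·B term per recipient: 3·0.5·0.533 + 2·0.125·0.143 + 1·0.0625·0.409 = 0.8608125.

0.8608125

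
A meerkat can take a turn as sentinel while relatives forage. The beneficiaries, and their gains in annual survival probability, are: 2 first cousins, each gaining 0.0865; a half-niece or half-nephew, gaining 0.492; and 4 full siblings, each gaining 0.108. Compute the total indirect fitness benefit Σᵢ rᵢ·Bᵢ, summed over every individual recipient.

r to a first cousin = 1/8 (first cousins share one grandparent pair — two paths of length 4: r = 2·(1/2)^4 = 1/8).
r to a half-niece or half-nephew = 0.125 (half-aunt/uncle↔niece/nephew: one path of length 3: r = (1/2)^3 = 1/8).
r to a full sibling = 0.5 (full sibs share both parents — two paths of length 2: r = 2·(1/2)^2 = 1/2).
Summing one r·B term per recipient: 2·0.125·0.0865 + 1·0.125·0.492 + 4·0.5·0.108 = 0.299125.

0.299125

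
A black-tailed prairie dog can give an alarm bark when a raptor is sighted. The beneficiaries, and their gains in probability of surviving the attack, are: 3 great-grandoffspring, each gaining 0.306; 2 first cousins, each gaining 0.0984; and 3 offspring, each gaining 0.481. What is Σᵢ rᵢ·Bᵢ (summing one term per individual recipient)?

0.86085

r to a great-grandoffspring = 0.125 (three parent–offspring links: r = (1/2)^3 = 1/8).
r to a first cousin = 0.125 (first cousins share one grandparent pair — two paths of length 4: r = 2·(1/2)^4 = 1/8).
r to an offspring = 0.5 (one parent–offspring link: r = (1/2)^1 = 1/2).
Summing one r·B term per recipient: 3·0.125·0.306 + 2·0.125·0.0984 + 3·0.5·0.481 = 0.86085.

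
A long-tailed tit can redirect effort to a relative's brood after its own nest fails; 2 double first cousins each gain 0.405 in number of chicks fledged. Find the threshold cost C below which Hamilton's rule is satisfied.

0.2025

r to a double first cousin = 0.25 (double first cousins share both grandparent pairs — four paths of length 4: r = 4·(1/2)^4 = 1/4).
Hamilton's rule: n·r·B > C, so the trait is favored while C < n·r·B = 2·0.25·0.405 = 0.2025.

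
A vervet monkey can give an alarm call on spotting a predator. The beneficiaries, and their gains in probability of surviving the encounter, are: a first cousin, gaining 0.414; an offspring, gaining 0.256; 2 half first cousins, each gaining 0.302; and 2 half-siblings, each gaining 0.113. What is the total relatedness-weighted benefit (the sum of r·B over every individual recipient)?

0.274

r to a first cousin = 0.125 (first cousins share one grandparent pair — two paths of length 4: r = 2·(1/2)^4 = 1/8).
r to an offspring = 0.5 (one parent–offspring link: r = (1/2)^1 = 1/2).
r to a half first cousin = 0.0625 (half first cousins share one grandparent — one path of length 4: r = (1/2)^4 = 1/16).
r to a half-sibling = 0.25 (half-sibs share one parent — one path of length 2: r = (1/2)^2 = 1/4).
Summing one r·B term per recipient: 1·0.125·0.414 + 1·0.5·0.256 + 2·0.0625·0.302 + 2·0.25·0.113 = 0.274.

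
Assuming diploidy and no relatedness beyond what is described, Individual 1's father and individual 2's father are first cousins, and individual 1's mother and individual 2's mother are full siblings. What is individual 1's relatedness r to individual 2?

0.15625

Relatedness sums over independent paths through distinct common ancestors.
Individual 1 and individual 2 are related in two ways: second cousins through their fathers (r = 1/32) and first cousins through their mothers (r = 1/8).
r = 1/32 + 1/8 = 0.15625.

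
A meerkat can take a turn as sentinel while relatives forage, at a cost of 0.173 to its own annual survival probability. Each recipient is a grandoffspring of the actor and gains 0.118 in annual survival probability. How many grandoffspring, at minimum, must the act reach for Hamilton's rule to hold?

6

r to a grandoffspring = 1/4 (two parent–offspring links: r = (1/2)^2 = 1/4).
Hamilton's rule: n·r·B > C  ⇒  n > C/(r·B) = 0.173/(0.25·0.118) = 5.864.
The smallest integer exceeding 5.864 is 6.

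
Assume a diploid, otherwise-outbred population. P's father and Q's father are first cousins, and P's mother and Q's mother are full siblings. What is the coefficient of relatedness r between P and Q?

0.15625

With two independent routes of shared ancestry, r is the sum of the two contributions.
P and Q are related in two ways: second cousins through their fathers (r = 1/32) and first cousins through their mothers (r = 1/8).
r = 1/32 + 1/8 = 0.15625.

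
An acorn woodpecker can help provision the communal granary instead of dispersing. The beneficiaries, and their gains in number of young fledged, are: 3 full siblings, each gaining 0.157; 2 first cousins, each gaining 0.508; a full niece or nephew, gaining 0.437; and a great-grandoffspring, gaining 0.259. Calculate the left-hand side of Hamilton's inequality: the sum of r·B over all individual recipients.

0.504125

r to a full sibling = 0.5 (full sibs share both parents — two paths of length 2: r = 2·(1/2)^2 = 1/2).
r to a first cousin = 0.125 (first cousins share one grandparent pair — two paths of length 4: r = 2·(1/2)^4 = 1/8).
r to a full niece or nephew = 0.25 (full aunt/uncle↔niece/nephew: two paths of length 3 through the shared grandparent pair: r = 2·(1/2)^3 = 1/4).
r to a great-grandoffspring = 0.125 (three parent–offspring links: r = (1/2)^3 = 1/8).
Summing one r·B term per recipient: 3·0.5·0.157 + 2·0.125·0.508 + 1·0.25·0.437 + 1·0.125·0.259 = 0.504125.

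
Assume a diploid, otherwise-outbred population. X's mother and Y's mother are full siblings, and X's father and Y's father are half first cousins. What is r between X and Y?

Independent pedigree routes through distinct common ancestors add.
X and Y are related in two ways: first cousins through their mothers (r = 1/8) and half second cousins through their fathers (r = 1/64).
r = 1/8 + 1/64 = 0.140625.

0.140625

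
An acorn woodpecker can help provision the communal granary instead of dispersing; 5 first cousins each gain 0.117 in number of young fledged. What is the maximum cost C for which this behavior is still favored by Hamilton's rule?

0.073125

r to a first cousin = 1/8 (first cousins share one grandparent pair — two paths of length 4: r = 2·(1/2)^4 = 1/8).
Hamilton's rule: n·r·B > C, so the trait is favored while C < n·r·B = 5·0.125·0.117 = 0.073125.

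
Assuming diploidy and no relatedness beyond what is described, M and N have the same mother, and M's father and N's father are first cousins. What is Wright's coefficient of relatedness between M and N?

0.28125

Relatedness sums over independent paths through distinct common ancestors.
M and N are related in two ways: half-sibs through their shared mother (r = 1/4) and second cousins through their fathers (r = 1/32).
r = 1/4 + 1/32 = 9/32 = 0.28125.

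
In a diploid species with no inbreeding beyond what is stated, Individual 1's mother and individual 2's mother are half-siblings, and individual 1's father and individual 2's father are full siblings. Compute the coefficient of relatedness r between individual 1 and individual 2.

Independent pedigree routes through distinct common ancestors add.
Individual 1 and individual 2 are related in two ways: half first cousins through their mothers (r = 1/16) and first cousins through their fathers (r = 1/8).
r = 1/16 + 1/8 = 0.1875.

0.1875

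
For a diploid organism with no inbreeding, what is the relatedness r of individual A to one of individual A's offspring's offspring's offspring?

0.125

Each parent–offspring link contributes a factor of 1/2, and independent paths through distinct common ancestors add.
Three parent–offspring links: r = (1/2)^3 = 1/8.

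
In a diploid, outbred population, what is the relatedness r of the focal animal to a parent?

0.5

Each parent–offspring link contributes a factor of 1/2, and independent paths through distinct common ancestors add.
One parent–offspring link: r = (1/2)^1 = 1/2.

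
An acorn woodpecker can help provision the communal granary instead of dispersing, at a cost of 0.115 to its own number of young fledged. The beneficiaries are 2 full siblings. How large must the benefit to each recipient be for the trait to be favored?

r to a full sibling = 0.5 (full sibs share both parents — two paths of length 2: r = 2·(1/2)^2 = 1/2).
Hamilton's rule with n recipients of equal r: n·r·B > C, so B > C/(n·r) = 0.115/(2·0.5) = 0.115.

0.115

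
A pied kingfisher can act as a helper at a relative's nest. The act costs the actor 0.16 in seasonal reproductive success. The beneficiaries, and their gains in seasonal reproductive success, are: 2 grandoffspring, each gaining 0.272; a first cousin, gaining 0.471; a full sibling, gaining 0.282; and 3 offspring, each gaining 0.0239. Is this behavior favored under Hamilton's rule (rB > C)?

Hamilton's rule: the trait is favored when the sum of r·B over every recipient exceeds the actor's cost C.
r to a grandoffspring = 0.25 (two parent–offspring links: r = (1/2)^2 = 1/4).
r to a first cousin = 1/8 (first cousins share one grandparent pair — two paths of length 4: r = 2·(1/2)^4 = 1/8).
r to a full sibling = 1/2 (full sibs share both parents — two paths of length 2: r = 2·(1/2)^2 = 1/2).
r to an offspring = 1/2 (one parent–offspring link: r = (1/2)^1 = 1/2).
Summing one r·B term per recipient: 2·0.25·0.272 + 1·0.125·0.471 + 1·0.5·0.282 + 3·0.5·0.0239 = 0.371725.
0.371725 > 0.16: the indirect benefit exceeds the cost.

Yes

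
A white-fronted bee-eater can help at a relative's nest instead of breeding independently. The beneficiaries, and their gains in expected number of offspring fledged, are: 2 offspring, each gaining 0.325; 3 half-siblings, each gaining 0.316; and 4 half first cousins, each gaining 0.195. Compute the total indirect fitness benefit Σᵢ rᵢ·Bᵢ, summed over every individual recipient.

r to an offspring = 1/2 (one parent–offspring link: r = (1/2)^1 = 1/2).
r to a half-sibling = 1/4 (half-sibs share one parent — one path of length 2: r = (1/2)^2 = 1/4).
r to a half first cousin = 0.0625 (half first cousins share one grandparent — one path of length 4: r = (1/2)^4 = 1/16).
Summing one r·B term per recipient: 2·0.5·0.325 + 3·0.25·0.316 + 4·0.0625·0.195 = 0.61075.

0.61075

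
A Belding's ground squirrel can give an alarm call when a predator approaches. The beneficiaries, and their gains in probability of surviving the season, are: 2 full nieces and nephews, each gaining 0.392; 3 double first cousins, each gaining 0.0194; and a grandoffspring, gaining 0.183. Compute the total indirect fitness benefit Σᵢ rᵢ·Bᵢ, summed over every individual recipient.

r to a full niece or nephew = 1/4 (full aunt/uncle↔niece/nephew: two paths of length 3 through the shared grandparent pair: r = 2·(1/2)^3 = 1/4).
r to a double first cousin = 0.25 (double first cousins share both grandparent pairs — four paths of length 4: r = 4·(1/2)^4 = 1/4).
r to a grandoffspring = 0.25 (two parent–offspring links: r = (1/2)^2 = 1/4).
Summing one r·B term per recipient: 2·0.25·0.392 + 3·0.25·0.0194 + 1·0.25·0.183 = 0.2563.

0.2563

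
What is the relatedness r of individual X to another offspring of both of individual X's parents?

Each parent–offspring link contributes a factor of 1/2, and independent paths through distinct common ancestors add.
Full sibs share both parents — two paths of length 2: r = 2·(1/2)^2 = 1/2.

0.5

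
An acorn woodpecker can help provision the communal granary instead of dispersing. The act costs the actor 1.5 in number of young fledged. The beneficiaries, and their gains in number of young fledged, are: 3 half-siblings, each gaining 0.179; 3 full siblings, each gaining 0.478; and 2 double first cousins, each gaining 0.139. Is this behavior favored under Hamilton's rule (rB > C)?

Hamilton's rule: the trait is favored when the sum of r·B over every recipient exceeds the actor's cost C.
r to a half-sibling = 1/4 (half-sibs share one parent — one path of length 2: r = (1/2)^2 = 1/4).
r to a full sibling = 0.5 (full sibs share both parents — two paths of length 2: r = 2·(1/2)^2 = 1/2).
r to a double first cousin = 0.25 (double first cousins share both grandparent pairs — four paths of length 4: r = 4·(1/2)^4 = 1/4).
Summing one r·B term per recipient: 3·0.25·0.179 + 3·0.5·0.478 + 2·0.25·0.139 = 0.92075.
0.92075 < 1.5: the indirect benefit is less than the cost.

No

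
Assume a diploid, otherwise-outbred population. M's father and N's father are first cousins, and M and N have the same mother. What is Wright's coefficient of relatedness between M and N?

With two independent routes of shared ancestry, r is the sum of the two contributions.
M and N are related in two ways: second cousins through their fathers (r = 1/32) and half-sibs through their shared mother (r = 1/4).
r = 1/32 + 1/4 = 0.28125.

0.28125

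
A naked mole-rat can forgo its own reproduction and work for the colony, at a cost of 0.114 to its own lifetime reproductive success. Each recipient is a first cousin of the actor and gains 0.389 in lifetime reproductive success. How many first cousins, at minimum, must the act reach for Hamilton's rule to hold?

r to a first cousin = 0.125 (first cousins share one grandparent pair — two paths of length 4: r = 2·(1/2)^4 = 1/8).
Hamilton's rule: n·r·B > C  ⇒  n > C/(r·B) = 0.114/(0.125·0.389) = 2.344.
The smallest integer exceeding 2.344 is 3.

3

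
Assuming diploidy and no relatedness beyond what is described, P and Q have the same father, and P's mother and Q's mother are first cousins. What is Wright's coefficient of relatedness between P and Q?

Relatedness sums over independent paths through distinct common ancestors.
P and Q are related in two ways: half-sibs through their shared father (r = 1/4) and second cousins through their mothers (r = 1/32).
r = 1/4 + 1/32 = 0.28125.

0.28125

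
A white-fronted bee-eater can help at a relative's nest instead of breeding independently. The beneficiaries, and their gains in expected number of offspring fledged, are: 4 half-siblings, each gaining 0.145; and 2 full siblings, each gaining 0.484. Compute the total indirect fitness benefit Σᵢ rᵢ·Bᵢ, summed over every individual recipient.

r to a half-sibling = 0.25 (half-sibs share one parent — one path of length 2: r = (1/2)^2 = 1/4).
r to a full sibling = 1/2 (full sibs share both parents — two paths of length 2: r = 2·(1/2)^2 = 1/2).
Summing one r·B term per recipient: 4·0.25·0.145 + 2·0.5·0.484 = 0.629.

0.629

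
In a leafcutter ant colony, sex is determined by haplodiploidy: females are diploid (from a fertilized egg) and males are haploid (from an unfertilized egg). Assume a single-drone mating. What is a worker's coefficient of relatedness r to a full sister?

0.75

Haplodiploid full sisters inherit their father's entire haploid genome identically (contributing 1/2) and on average half of their mother's contribution (1/2 · 1/2 = 1/4); r = 1/2 + 1/4 = 3/4.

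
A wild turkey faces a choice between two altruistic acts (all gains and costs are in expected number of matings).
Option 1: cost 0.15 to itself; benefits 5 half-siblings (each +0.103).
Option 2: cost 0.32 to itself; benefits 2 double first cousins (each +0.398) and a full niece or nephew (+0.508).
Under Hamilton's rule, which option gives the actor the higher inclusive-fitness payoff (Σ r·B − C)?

Option 2

Option 1: r to a half-sibling = 0.25.
Option 1: Σ r·B − C = (5·0.25·0.103) − 0.15 = -0.02125.
Option 2: r to a double first cousin = 0.25.
Option 2: r to a full niece or nephew = 0.25.
Option 2: Σ r·B − C = (2·0.25·0.398 + 1·0.25·0.508) − 0.32 = 0.006.
Option 2 has the higher net inclusive-fitness payoff.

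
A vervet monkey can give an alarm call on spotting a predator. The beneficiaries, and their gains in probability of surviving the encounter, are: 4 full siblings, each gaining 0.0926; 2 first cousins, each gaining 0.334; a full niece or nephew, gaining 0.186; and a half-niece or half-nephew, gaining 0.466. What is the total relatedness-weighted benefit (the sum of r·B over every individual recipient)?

0.37345

r to a full sibling = 0.5 (full sibs share both parents — two paths of length 2: r = 2·(1/2)^2 = 1/2).
r to a first cousin = 1/8 (first cousins share one grandparent pair — two paths of length 4: r = 2·(1/2)^4 = 1/8).
r to a full niece or nephew = 1/4 (full aunt/uncle↔niece/nephew: two paths of length 3 through the shared grandparent pair: r = 2·(1/2)^3 = 1/4).
r to a half-niece or half-nephew = 0.125 (half-aunt/uncle↔niece/nephew: one path of length 3: r = (1/2)^3 = 1/8).
Summing one r·B term per recipient: 4·0.5·0.0926 + 2·0.125·0.334 + 1·0.25·0.186 + 1·0.125·0.466 = 0.37345.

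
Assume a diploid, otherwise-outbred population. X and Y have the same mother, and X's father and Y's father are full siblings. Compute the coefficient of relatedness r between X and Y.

0.375

Wright's path rule: contributions from independent ancestry routes add.
X and Y are related in two ways: half-sibs through their shared mother (r = 1/4) and first cousins through their fathers (r = 1/8).
r = 1/4 + 1/8 = 3/8 = 0.375.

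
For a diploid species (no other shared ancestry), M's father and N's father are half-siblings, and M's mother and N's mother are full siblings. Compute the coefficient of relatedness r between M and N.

0.1875

Independent pedigree routes through distinct common ancestors add.
M and N are related in two ways: half first cousins through their fathers (r = 1/16) and first cousins through their mothers (r = 1/8).
r = 1/16 + 1/8 = 3/16 = 0.1875.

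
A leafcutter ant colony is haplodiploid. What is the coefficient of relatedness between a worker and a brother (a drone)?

Her haploid brother carries none of their father's genes and a random half of their mother's genome; that half matches the maternal half of her own genome with probability 1/2: r = 1/2 · 1/2 = 1/4.

0.25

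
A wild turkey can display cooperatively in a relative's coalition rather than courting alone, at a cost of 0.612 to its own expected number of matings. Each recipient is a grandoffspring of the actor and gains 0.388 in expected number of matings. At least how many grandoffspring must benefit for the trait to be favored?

r to a grandoffspring = 1/4 (two parent–offspring links: r = (1/2)^2 = 1/4).
Hamilton's rule: n·r·B > C  ⇒  n > C/(r·B) = 0.612/(0.25·0.388) = 6.309.
The smallest integer exceeding 6.309 is 7.

7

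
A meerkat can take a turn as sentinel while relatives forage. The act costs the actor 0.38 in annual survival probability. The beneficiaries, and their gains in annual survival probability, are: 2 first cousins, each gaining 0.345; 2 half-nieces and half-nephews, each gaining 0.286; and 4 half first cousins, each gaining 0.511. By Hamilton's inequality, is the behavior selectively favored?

No

Hamilton's rule: the trait is favored when the sum of r·B over every recipient exceeds the actor's cost C.
r to a first cousin = 1/8 (first cousins share one grandparent pair — two paths of length 4: r = 2·(1/2)^4 = 1/8).
r to a half-niece or half-nephew = 0.125 (half-aunt/uncle↔niece/nephew: one path of length 3: r = (1/2)^3 = 1/8).
r to a half first cousin = 1/16 (half first cousins share one grandparent — one path of length 4: r = (1/2)^4 = 1/16).
Summing one r·B term per recipient: 2·0.125·0.345 + 2·0.125·0.286 + 4·0.0625·0.511 = 0.2855.
0.2855 < 0.38: the indirect benefit is less than the cost.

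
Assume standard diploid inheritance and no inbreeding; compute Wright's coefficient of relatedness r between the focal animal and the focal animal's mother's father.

0.25

Each parent–offspring link contributes a factor of 1/2, and independent paths through distinct common ancestors add.
Two parent–offspring links: r = (1/2)^2 = 1/4.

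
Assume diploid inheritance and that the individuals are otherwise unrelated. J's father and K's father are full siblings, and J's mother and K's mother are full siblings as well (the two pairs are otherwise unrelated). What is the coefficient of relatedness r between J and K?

With two independent routes of shared ancestry, r is the sum of the two contributions.
J and K are related in two ways: first cousins through their fathers (r = 1/8) and first cousins through their mothers (r = 1/8) — i.e. double first cousins.
r = 1/8 + 1/8 = 1/4 = 0.25.

0.25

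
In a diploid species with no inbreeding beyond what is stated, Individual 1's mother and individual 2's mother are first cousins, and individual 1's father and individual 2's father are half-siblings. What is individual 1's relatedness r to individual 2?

Relatedness sums over independent paths through distinct common ancestors.
Individual 1 and individual 2 are related in two ways: second cousins through their mothers (r = 1/32) and half first cousins through their fathers (r = 1/16).
r = 1/32 + 1/16 = 3/32 = 0.09375.

0.09375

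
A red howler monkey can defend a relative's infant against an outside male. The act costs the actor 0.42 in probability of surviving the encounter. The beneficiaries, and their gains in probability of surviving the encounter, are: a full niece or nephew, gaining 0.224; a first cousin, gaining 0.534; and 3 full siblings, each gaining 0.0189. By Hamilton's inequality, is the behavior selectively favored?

Hamilton's rule: the trait is favored when the sum of r·B over every recipient exceeds the actor's cost C.
r to a full niece or nephew = 1/4 (full aunt/uncle↔niece/nephew: two paths of length 3 through the shared grandparent pair: r = 2·(1/2)^3 = 1/4).
r to a first cousin = 0.125 (first cousins share one grandparent pair — two paths of length 4: r = 2·(1/2)^4 = 1/8).
r to a full sibling = 1/2 (full sibs share both parents — two paths of length 2: r = 2·(1/2)^2 = 1/2).
Summing one r·B term per recipient: 1·0.25·0.224 + 1·0.125·0.534 + 3·0.5·0.0189 = 0.1511.
0.1511 < 0.42: the indirect benefit is less than the cost.

No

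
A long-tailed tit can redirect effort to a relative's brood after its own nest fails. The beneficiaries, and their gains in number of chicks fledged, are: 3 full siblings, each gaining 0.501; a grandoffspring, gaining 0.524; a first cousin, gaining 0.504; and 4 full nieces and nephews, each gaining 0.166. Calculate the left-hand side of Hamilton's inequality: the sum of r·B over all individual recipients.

r to a full sibling = 0.5 (full sibs share both parents — two paths of length 2: r = 2·(1/2)^2 = 1/2).
r to a grandoffspring = 1/4 (two parent–offspring links: r = (1/2)^2 = 1/4).
r to a first cousin = 0.125 (first cousins share one grandparent pair — two paths of length 4: r = 2·(1/2)^4 = 1/8).
r to a full niece or nephew = 1/4 (full aunt/uncle↔niece/nephew: two paths of length 3 through the shared grandparent pair: r = 2·(1/2)^3 = 1/4).
Summing one r·B term per recipient: 3·0.5·0.501 + 1·0.25·0.524 + 1·0.125·0.504 + 4·0.25·0.166 = 1.1115.

1.1115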